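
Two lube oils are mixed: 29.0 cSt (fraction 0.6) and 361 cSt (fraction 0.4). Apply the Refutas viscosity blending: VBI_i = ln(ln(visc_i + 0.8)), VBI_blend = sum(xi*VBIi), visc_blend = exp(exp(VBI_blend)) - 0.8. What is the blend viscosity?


Refutas method: VBN_i = 14.534*ln(ln(visc_i + 0.8)) + 10.975, blended linearly by mass fraction; since VBN is linear in VBI_i = ln(ln(visc_i + 0.8)) and the fractions sum to 1, blend VBI directly: visc = exp(exp(VBI_blend)) - 0.8
VBI_1 = ln(ln(29.0 + 0.8)) = 1.22216
VBI_2 = ln(ln(361 + 0.8)) = 1.77344
VBI_blend = 0.6 * 1.22216 + 0.4 * 1.77344 = 1.44267
visc_blend = exp(exp(1.44267)) - 0.8 = 68.05

68.05 cSt


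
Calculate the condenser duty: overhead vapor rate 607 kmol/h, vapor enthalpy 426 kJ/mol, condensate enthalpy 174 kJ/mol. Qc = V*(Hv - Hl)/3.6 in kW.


Qc = 607 * (426 - 174) / 3.6 = 607 * 252 / 3.6 = 42490

42490 kW


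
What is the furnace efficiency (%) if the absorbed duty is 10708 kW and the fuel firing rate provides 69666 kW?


Furnace efficiency = Q_absorbed / Q_fuel * 100
= 10708 / 69666 * 100 = 15.37

15.37 %


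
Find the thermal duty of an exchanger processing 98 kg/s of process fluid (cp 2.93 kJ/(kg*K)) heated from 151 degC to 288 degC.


Q = m_dot * cp * delta_T
delta_T = 288 - 151 = 137 K
Q = 98 * 2.93 * 137
= 287.14 * 137
= 39338.18 kW

39338.18 kW


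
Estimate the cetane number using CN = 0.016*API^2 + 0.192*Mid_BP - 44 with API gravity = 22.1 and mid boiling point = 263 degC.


CN = 0.016 * 22.1^2 + 0.192 * 263 - 44
CN = 7.81456 + 50.496 - 44 = 14.31056

14.31056


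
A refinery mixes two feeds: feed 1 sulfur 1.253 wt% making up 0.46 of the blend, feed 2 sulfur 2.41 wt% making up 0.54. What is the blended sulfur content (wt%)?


Linear sulfur blending: S_blend = x1*S1 + x2*S2
Contribution 1: 0.46 * 1.253 = 0.57638 wt%
Contribution 2: 0.54 * 2.41 = 1.3014 wt%
S_blend = 0.57638 + 1.3014 = 1.87778

1.87778 wt%


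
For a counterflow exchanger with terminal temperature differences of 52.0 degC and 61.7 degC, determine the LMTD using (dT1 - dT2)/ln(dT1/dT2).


LMTD = (dT1 - dT2) / ln(dT1/dT2)
= (52.0 - 61.7) / ln(52.0 / 61.7) = -9.7 / -0.17104 = 56.71

56.71 degC


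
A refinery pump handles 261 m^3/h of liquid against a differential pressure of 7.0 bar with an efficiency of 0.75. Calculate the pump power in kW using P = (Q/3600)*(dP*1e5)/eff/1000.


Q = 261 / 3600 = 0.0725 m^3/s
P = 0.0725 * (7.0 * 1e5) / 0.75 / 1000 = 67.67

67.67 kW


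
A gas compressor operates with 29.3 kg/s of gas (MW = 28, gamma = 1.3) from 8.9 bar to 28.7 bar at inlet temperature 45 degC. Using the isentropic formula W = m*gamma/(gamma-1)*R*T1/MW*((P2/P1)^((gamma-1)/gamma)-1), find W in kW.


Isentropic work: W = m*(gamma/(gamma-1))*(R*T1/MW)*((P2/P1)^((gamma-1)/gamma) - 1)
T1 = 45 + 273.15 = 318.15 K
Pressure ratio = 28.7 / 8.9 = 3.22472
Exponent = (1.3 - 1)/1.3 = 0.230769
(P2/P1)^exp - 1 = 3.22472^0.230769 - 1 = 0.31022
W = 29.3 * 1.3 / 0.3 * 8.314 * 318.15 / 28 * 0.31022 = 3721

3721 kW


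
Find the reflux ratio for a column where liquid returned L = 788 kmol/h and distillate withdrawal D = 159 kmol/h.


Reflux ratio definition: R = L / D (liquid returned / distillate withdrawn)
L = 788 kmol/h, D = 159 kmol/h
R = 788 / 159 = 4.956

4.956


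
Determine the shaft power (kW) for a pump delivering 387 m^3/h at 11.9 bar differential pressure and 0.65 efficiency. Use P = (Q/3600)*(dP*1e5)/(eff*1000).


Q = 387 / 3600 = 0.1075 m^3/s
P = 0.1075 * (11.9 * 1e5) / 0.65 / 1000 = 196.8

196.8 kW


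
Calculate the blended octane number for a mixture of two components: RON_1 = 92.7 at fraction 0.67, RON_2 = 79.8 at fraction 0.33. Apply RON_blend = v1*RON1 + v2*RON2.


Linear blending: RON_blend = sum(vi * RONi)
Contribution 1: 0.67 * 92.7 = 62.109
Contribution 2: 0.33 * 79.8 = 26.334
RON_blend = 62.109 + 26.334 = 88.443

88.443


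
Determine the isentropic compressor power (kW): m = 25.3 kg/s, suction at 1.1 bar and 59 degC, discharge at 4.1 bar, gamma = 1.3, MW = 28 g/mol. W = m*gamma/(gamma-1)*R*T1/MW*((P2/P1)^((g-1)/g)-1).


Isentropic work: W = m*(gamma/(gamma-1))*(R*T1/MW)*((P2/P1)^((gamma-1)/gamma) - 1)
T1 = 59 + 273.15 = 332.15 K
Pressure ratio = 4.1 / 1.1 = 3.72727
Exponent = (1.3 - 1)/1.3 = 0.230769
(P2/P1)^exp - 1 = 3.72727^0.230769 - 1 = 0.35475
W = 25.3 * 1.3 / 0.3 * 8.314 * 332.15 / 28 * 0.35475 = 3836

3836 kW


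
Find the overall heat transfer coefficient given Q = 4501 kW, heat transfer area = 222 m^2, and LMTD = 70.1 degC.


From Q = U*A*LMTD, U = Q / (A * LMTD)
U = 4501 / (222 * 70.1) = 4501 / 15562.2 = 0.2892

0.2892 kW/(m^2*K)


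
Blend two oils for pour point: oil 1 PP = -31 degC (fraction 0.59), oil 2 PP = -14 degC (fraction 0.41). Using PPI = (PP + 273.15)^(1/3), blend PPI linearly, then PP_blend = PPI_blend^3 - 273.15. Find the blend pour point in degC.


PPI_1 = (-31 + 273.15)^(1/3) = 6.232967
PPI_2 = (-14 + 273.15)^(1/3) = 6.375541
PPI_blend = 0.59 * 6.232967 + 0.41 * 6.375541 = 6.291422
PP_blend = 6.291422^3 - 273.15 = 249.027 - 273.15 = -24.12

-24.12 degC


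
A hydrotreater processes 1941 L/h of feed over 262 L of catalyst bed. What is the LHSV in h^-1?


LHSV = volumetric feed rate / catalyst volume
= 1941 L/h / 262 L
= 7.408 h^-1

7.408 h^-1


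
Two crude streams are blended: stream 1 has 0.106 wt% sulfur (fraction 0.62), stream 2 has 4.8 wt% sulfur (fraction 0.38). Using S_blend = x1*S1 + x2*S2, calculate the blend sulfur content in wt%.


Linear sulfur blending: S_blend = x1*S1 + x2*S2
Contribution 1: 0.62 * 0.106 = 0.06572 wt%
Contribution 2: 0.38 * 4.8 = 1.824 wt%
S_blend = 0.06572 + 1.824 = 1.88972

1.88972 wt%


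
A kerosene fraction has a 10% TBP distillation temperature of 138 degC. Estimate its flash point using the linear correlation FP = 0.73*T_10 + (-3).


FP = 0.73 * 138 + (-3) = 97.74

97.74 degC


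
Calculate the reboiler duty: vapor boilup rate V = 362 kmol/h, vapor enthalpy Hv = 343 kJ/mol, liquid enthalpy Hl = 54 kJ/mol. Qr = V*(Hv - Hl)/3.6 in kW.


Qr = 362 * (343 - 54) / 3.6 = 362 * 289 / 3.6 = 29060

29060 kW


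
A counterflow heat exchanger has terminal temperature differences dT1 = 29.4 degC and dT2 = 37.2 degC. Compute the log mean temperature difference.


LMTD = (dT1 - dT2) / ln(dT1/dT2)
= (29.4 - 37.2) / ln(29.4 / 37.2) = -7.8 / -0.235314 = 33.15

33.15 degC


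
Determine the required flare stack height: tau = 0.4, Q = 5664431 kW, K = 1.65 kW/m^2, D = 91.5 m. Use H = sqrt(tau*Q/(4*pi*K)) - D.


tau*Q/(4*pi*K) = 0.4 * 5664431 / (4 * pi * 1.65) = 109275
sqrt(109275) = 330.568
H = 330.568 - 91.5 = 239.1

239.1 m


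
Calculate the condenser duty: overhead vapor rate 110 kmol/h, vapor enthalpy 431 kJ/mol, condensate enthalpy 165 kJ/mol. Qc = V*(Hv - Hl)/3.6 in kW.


Qc = 110 * (431 - 165) / 3.6 = 110 * 266 / 3.6 = 8128

8128 kW


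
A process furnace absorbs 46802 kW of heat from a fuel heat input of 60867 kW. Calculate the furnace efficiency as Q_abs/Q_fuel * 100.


Furnace efficiency = Q_absorbed / Q_fuel * 100
= 46802 / 60867 * 100 = 76.89

76.89 %


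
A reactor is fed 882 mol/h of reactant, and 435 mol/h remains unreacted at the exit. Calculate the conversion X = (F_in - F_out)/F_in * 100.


X = (F_in - F_out) / F_in * 100
Moles reacted = 882 - 435 = 447
X = 447 / 882 * 100
= 0.5068 * 100
= 50.68 %

50.68 %


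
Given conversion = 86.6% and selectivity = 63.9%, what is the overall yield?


Overall yield = conversion (%) * selectivity (%) / 100
Conversion = 86.6%, Selectivity = 63.9%
Y = 86.6 * 63.9 / 100
= 55.3374 %

55.3374 %


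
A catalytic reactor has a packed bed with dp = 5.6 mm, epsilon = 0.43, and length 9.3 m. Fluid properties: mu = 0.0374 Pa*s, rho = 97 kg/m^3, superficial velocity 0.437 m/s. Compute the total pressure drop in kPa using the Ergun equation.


dp = 5.6 mm = 0.0056 m
Viscous term = 150*0.0374*0.437*(1-0.43)^2 / (0.0056^2*0.43^3) = 319457
Inertial term = 1.75*97*0.437^2*(1-0.43) / (0.0056*0.43^3) = 41500.6
dP/L = 319457 + 41500.6 = 360958 Pa/m
dP = 360958 * 9.3 / 1000 = 3357 kPa

3357 kPa


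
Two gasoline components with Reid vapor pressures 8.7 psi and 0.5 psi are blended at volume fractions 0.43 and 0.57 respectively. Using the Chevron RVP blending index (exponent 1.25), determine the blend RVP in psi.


Chevron index: RVP_blend = (sum xi*RVPi^1.25)^(1/1.25)
RVP^1.25 terms: 0.43 * 8.7^1.25 + 0.57 * 0.5^1.25 = 6.66457
RVP_blend = 6.66457^(1/1.25) = 4.561

4.561 psi


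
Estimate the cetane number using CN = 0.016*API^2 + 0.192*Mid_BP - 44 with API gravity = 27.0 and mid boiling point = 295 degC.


CN = 0.016 * 27.0^2 + 0.192 * 295 - 44
CN = 11.664 + 56.64 - 44 = 24.304

24.304


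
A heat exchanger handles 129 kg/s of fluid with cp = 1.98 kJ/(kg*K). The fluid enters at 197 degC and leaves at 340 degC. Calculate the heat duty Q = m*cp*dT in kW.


Q = m_dot * cp * delta_T
delta_T = 340 - 197 = 143 K
Q = 129 * 1.98 * 143
= 255.42 * 143
= 36525.06 kW

36525.06 kW


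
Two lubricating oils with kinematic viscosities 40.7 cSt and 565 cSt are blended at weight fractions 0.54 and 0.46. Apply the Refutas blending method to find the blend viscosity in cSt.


Refutas method: VBN_i = 14.534*ln(ln(visc_i + 0.8)) + 10.975, blended linearly by mass fraction; since VBN is linear in VBI_i = ln(ln(visc_i + 0.8)) and the fractions sum to 1, blend VBI directly: visc = exp(exp(VBI_blend)) - 0.8
VBI_1 = ln(ln(40.7 + 0.8)) = 1.31525
VBI_2 = ln(ln(565 + 0.8)) = 1.8466
VBI_blend = 0.54 * 1.31525 + 0.46 * 1.8466 = 1.55967
visc_blend = exp(exp(1.55967)) - 0.8 = 115.6

115.6 cSt


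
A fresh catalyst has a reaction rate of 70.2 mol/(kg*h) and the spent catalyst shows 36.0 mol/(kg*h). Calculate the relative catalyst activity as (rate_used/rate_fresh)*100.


Activity (%) = (rate_used / rate_fresh) * 100
rate_used = 36.0, rate_fresh = 70.2
= (36.0 / 70.2) * 100
= 0.5128 * 100 = 51.28

51.28 %


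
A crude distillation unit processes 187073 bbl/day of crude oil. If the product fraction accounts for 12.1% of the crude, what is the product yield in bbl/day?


Crude throughput = 187073 bbl/day
Fraction yield = 12.1%
yield = throughput * fraction / 100
yield = 187073 * 12.1 / 100 = 22635.833

22635.833 bbl/day


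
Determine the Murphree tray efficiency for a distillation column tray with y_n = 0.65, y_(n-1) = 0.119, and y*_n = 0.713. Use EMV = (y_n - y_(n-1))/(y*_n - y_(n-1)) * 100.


Murphree vapor efficiency: EMV = (y_n - y_(n-1)) / (y*_n - y_(n-1)) * 100
EMV = (0.65 - 0.119) / (0.713 - 0.119) * 100 = 0.531 / 0.594 * 100 = 89.39

89.39 %


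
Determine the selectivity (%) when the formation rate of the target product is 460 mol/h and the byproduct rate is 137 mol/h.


Selectivity = desired / (desired + undesired) * 100
Total products = 460 + 137 = 597 mol/h
S = 460 / 597 * 100
= 0.7705 * 100
= 77.05 %

77.05 %


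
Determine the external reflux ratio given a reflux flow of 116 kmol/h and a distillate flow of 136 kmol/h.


Reflux ratio definition: R = L / D (liquid returned / distillate withdrawn)
L = 116 kmol/h, D = 136 kmol/h
R = 116 / 136 = 0.8529

0.8529


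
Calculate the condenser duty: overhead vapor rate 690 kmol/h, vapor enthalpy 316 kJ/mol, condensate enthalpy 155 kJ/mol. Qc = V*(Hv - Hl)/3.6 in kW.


Qc = 690 * (316 - 155) / 3.6 = 690 * 161 / 3.6 = 30860

30860 kW


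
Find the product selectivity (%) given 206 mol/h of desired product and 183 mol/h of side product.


Selectivity = desired / (desired + undesired) * 100
Total products = 206 + 183 = 389 mol/h
S = 206 / 389 * 100
= 0.5296 * 100
= 52.96 %

52.96 %


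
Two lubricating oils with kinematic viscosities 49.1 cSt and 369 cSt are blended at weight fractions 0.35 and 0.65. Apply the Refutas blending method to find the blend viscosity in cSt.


Refutas method: VBN_i = 14.534*ln(ln(visc_i + 0.8)) + 10.975, blended linearly by mass fraction; since VBN is linear in VBI_i = ln(ln(visc_i + 0.8)) and the fractions sum to 1, blend VBI directly: visc = exp(exp(VBI_blend)) - 0.8
VBI_1 = ln(ln(49.1 + 0.8)) = 1.36354
VBI_2 = ln(ln(369 + 0.8)) = 1.77715
VBI_blend = 0.35 * 1.36354 + 0.65 * 1.77715 = 1.63239
visc_blend = exp(exp(1.63239)) - 0.8 = 165.9

165.9 cSt


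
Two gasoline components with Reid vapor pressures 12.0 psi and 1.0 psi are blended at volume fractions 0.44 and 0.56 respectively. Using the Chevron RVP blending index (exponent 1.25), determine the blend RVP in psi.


Chevron index: RVP_blend = (sum xi*RVPi^1.25)^(1/1.25)
RVP^1.25 terms: 0.44 * 12.0^1.25 + 0.56 * 1.0^1.25 = 10.3872
RVP_blend = 10.3872^(1/1.25) = 6.504

6.504 psi


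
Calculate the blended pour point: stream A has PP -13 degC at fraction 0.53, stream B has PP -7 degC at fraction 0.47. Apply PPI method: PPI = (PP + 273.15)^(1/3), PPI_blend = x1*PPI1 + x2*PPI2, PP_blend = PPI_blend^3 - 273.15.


PPI_1 = (-13 + 273.15)^(1/3) = 6.383731
PPI_2 = (-7 + 273.15)^(1/3) = 6.432436
PPI_blend = 0.53 * 6.383731 + 0.47 * 6.432436 = 6.406622
PP_blend = 6.406622^3 - 273.15 = 262.9586 - 273.15 = -10.19

-10.19 degC


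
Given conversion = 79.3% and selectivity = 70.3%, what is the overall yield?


Overall yield = conversion (%) * selectivity (%) / 100
Conversion = 79.3%, Selectivity = 70.3%
Y = 79.3 * 70.3 / 100
= 55.7479 %

55.7479 %


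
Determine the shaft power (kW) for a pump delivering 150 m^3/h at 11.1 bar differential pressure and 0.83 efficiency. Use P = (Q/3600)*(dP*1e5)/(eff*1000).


Q = 150 / 3600 = 0.0416667 m^3/s
P = 0.0416667 * (11.1 * 1e5) / 0.83 / 1000 = 55.72

55.72 kW


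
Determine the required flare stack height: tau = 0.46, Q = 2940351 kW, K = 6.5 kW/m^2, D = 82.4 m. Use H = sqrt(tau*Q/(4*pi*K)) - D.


tau*Q/(4*pi*K) = 0.46 * 2940351 / (4 * pi * 6.5) = 16559
sqrt(16559) = 128.682
H = 128.682 - 82.4 = 46.28

46.28 m


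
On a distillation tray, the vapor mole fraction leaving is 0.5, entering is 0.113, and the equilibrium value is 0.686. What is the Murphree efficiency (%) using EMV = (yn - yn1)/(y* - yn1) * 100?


Murphree vapor efficiency: EMV = (y_n - y_(n-1)) / (y*_n - y_(n-1)) * 100
EMV = (0.5 - 0.113) / (0.686 - 0.113) * 100 = 0.387 / 0.573 * 100 = 67.54

67.54 %


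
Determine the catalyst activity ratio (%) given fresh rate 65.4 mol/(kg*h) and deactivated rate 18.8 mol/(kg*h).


Activity (%) = (rate_used / rate_fresh) * 100
rate_used = 18.8, rate_fresh = 65.4
= (18.8 / 65.4) * 100
= 0.2875 * 100 = 28.75

28.75 %


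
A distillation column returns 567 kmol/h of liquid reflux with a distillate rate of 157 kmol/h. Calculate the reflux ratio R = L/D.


Reflux ratio definition: R = L / D (liquid returned / distillate withdrawn)
L = 567 kmol/h, D = 157 kmol/h
R = 567 / 157 = 3.611

3.611


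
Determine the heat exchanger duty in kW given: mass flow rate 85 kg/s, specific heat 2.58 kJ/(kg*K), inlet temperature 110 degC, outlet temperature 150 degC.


Q = m_dot * cp * delta_T
delta_T = 150 - 110 = 40 K
Q = 85 * 2.58 * 40
= 219.3 * 40
= 8772 kW

8772 kW


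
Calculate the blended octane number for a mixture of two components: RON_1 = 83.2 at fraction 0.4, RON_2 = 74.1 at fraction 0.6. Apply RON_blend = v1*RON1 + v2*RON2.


Linear blending: RON_blend = sum(vi * RONi)
Contribution 1: 0.4 * 83.2 = 33.28
Contribution 2: 0.6 * 74.1 = 44.46
RON_blend = 33.28 + 44.46 = 77.74

77.74


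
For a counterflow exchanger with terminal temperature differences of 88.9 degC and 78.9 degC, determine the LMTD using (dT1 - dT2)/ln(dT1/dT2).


LMTD = (dT1 - dT2) / ln(dT1/dT2)
= (88.9 - 78.9) / ln(88.9 / 78.9) = 10 / 0.119331 = 83.80

83.80 degC


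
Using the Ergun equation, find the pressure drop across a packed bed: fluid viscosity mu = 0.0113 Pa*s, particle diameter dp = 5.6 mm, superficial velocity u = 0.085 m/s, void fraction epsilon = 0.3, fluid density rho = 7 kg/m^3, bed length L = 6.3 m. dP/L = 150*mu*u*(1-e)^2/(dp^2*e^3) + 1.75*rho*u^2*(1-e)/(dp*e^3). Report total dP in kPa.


dp = 5.6 mm = 0.0056 m
Viscous term = 150*0.0113*0.085*(1-0.3)^2 / (0.0056^2*0.3^3) = 83376.7
Inertial term = 1.75*7*0.085^2*(1-0.3) / (0.0056*0.3^3) = 409.751
dP/L = 83376.7 + 409.751 = 83786.5 Pa/m
dP = 83786.5 * 6.3 / 1000 = 527.9 kPa

527.9 kPa


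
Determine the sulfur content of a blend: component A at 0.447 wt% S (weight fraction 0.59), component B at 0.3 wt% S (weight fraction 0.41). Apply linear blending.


Linear sulfur blending: S_blend = x1*S1 + x2*S2
Contribution 1: 0.59 * 0.447 = 0.26373 wt%
Contribution 2: 0.41 * 0.3 = 0.123 wt%
S_blend = 0.26373 + 0.123 = 0.38673

0.38673 wt%


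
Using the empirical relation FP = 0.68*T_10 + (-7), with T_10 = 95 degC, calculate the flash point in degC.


FP = 0.68 * 95 + (-7) = 57.6

57.6 degC


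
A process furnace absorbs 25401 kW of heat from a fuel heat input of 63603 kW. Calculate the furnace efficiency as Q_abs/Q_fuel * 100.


Furnace efficiency = Q_absorbed / Q_fuel * 100
= 25401 / 63603 * 100 = 39.94

39.94 %


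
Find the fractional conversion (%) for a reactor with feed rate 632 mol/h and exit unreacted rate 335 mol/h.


X = (F_in - F_out) / F_in * 100
Moles reacted = 632 - 335 = 297
X = 297 / 632 * 100
= 0.4699 * 100
= 46.99 %

46.99 %


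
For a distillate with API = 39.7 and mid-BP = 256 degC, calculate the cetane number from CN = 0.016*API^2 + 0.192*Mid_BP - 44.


CN = 0.016 * 39.7^2 + 0.192 * 256 - 44
CN = 25.21744 + 49.152 - 44 = 30.36944

30.36944


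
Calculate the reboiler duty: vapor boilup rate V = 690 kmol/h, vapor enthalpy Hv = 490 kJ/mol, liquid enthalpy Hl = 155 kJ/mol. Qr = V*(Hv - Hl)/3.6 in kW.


Qr = 690 * (490 - 155) / 3.6 = 690 * 335 / 3.6 = 64210

64210 kW


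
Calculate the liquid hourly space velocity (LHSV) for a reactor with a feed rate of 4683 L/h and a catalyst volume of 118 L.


LHSV = volumetric feed rate / catalyst volume
= 4683 L/h / 118 L
= 39.69 h^-1

39.69 h^-1


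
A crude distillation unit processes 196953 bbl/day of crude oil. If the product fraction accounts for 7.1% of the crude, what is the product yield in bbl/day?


Crude throughput = 196953 bbl/day
Fraction yield = 7.1%
yield = throughput * fraction / 100
yield = 196953 * 7.1 / 100 = 13983.663

13983.663 bbl/day


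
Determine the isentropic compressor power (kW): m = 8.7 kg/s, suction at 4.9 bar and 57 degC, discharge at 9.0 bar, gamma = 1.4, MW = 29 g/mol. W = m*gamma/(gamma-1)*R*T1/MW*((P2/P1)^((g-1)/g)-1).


Isentropic work: W = m*(gamma/(gamma-1))*(R*T1/MW)*((P2/P1)^((gamma-1)/gamma) - 1)
T1 = 57 + 273.15 = 330.15 K
Pressure ratio = 9.0 / 4.9 = 1.83673
Exponent = (1.4 - 1)/1.4 = 0.285714
(P2/P1)^exp - 1 = 1.83673^0.285714 - 1 = 0.189711
W = 8.7 * 1.4 / 0.4 * 8.314 * 330.15 / 29 * 0.189711 = 546.8

546.8 kW


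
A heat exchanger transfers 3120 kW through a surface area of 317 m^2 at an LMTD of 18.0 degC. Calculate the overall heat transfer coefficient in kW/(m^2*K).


From Q = U*A*LMTD, U = Q / (A * LMTD)
U = 3120 / (317 * 18.0) = 3120 / 5706 = 0.5468

0.5468 kW/(m^2*K)


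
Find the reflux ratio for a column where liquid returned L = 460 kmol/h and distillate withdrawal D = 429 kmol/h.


Reflux ratio definition: R = L / D (liquid returned / distillate withdrawn)
L = 460 kmol/h, D = 429 kmol/h
R = 460 / 429 = 1.072

1.072


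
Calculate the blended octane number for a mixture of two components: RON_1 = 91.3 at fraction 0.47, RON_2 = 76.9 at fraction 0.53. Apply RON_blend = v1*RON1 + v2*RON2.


Linear blending: RON_blend = sum(vi * RONi)
Contribution 1: 0.47 * 91.3 = 42.911
Contribution 2: 0.53 * 76.9 = 40.757
RON_blend = 42.911 + 40.757 = 83.668

83.668


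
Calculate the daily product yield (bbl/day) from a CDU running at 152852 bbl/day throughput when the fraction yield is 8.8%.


Crude throughput = 152852 bbl/day
Fraction yield = 8.8%
yield = throughput * fraction / 100
yield = 152852 * 8.8 / 100 = 13450.976

13450.976 bbl/day


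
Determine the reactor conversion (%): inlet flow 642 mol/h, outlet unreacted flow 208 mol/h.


X = (F_in - F_out) / F_in * 100
Moles reacted = 642 - 208 = 434
X = 434 / 642 * 100
= 0.6760 * 100
= 67.60 %

67.60 %


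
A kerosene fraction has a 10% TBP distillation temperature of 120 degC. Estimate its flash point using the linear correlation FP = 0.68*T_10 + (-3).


FP = 0.68 * 120 + (-3) = 78.6

78.6 degC


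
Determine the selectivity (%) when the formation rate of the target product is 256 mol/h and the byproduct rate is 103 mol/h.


Selectivity = desired / (desired + undesired) * 100
Total products = 256 + 103 = 359 mol/h
S = 256 / 359 * 100
= 0.7131 * 100
= 71.31 %

71.31 %


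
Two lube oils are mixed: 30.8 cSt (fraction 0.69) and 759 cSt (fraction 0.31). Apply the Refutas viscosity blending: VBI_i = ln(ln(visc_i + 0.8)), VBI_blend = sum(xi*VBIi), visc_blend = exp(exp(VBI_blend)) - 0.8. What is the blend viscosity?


Refutas method: VBN_i = 14.534*ln(ln(visc_i + 0.8)) + 10.975, blended linearly by mass fraction; since VBN is linear in VBI_i = ln(ln(visc_i + 0.8)) and the fractions sum to 1, blend VBI directly: visc = exp(exp(VBI_blend)) - 0.8
VBI_1 = ln(ln(30.8 + 0.8)) = 1.23929
VBI_2 = ln(ln(759 + 0.8)) = 1.89207
VBI_blend = 0.69 * 1.23929 + 0.31 * 1.89207 = 1.44165
visc_blend = exp(exp(1.44165)) - 0.8 = 67.76

67.76 cSt


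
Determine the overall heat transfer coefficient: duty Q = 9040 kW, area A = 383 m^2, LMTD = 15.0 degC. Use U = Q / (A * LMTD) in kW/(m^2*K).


From Q = U*A*LMTD, U = Q / (A * LMTD)
U = 9040 / (383 * 15.0) = 9040 / 5745 = 1.574

1.574 kW/(m^2*K)


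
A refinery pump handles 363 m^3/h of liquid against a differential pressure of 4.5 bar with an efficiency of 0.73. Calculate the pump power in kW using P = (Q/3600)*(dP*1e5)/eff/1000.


Q = 363 / 3600 = 0.100833 m^3/s
P = 0.100833 * (4.5 * 1e5) / 0.73 / 1000 = 62.16

62.16 kW


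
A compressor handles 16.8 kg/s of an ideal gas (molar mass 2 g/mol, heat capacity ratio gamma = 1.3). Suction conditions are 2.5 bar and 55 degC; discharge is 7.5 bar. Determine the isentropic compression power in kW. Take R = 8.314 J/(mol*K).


Isentropic work: W = m*(gamma/(gamma-1))*(R*T1/MW)*((P2/P1)^((gamma-1)/gamma) - 1)
T1 = 55 + 273.15 = 328.15 K
Pressure ratio = 7.5 / 2.5 = 3
Exponent = (1.3 - 1)/1.3 = 0.230769
(P2/P1)^exp - 1 = 3^0.230769 - 1 = 0.28856
W = 16.8 * 1.3 / 0.3 * 8.314 * 328.15 / 2 * 0.28856 = 28660

28660 kW


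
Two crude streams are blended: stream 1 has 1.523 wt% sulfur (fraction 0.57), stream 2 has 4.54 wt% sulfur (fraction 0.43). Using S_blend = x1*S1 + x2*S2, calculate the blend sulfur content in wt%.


Linear sulfur blending: S_blend = x1*S1 + x2*S2
Contribution 1: 0.57 * 1.523 = 0.86811 wt%
Contribution 2: 0.43 * 4.54 = 1.9522 wt%
S_blend = 0.86811 + 1.9522 = 2.82031

2.82031 wt%


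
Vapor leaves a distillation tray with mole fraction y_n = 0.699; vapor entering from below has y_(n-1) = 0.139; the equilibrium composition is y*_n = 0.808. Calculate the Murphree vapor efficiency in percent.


Murphree vapor efficiency: EMV = (y_n - y_(n-1)) / (y*_n - y_(n-1)) * 100
EMV = (0.699 - 0.139) / (0.808 - 0.139) * 100 = 0.56 / 0.669 * 100 = 83.71

83.71 %


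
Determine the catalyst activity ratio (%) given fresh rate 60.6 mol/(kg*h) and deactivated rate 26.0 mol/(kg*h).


Activity (%) = (rate_used / rate_fresh) * 100
rate_used = 26.0, rate_fresh = 60.6
= (26.0 / 60.6) * 100
= 0.4290 * 100 = 42.90

42.90 %


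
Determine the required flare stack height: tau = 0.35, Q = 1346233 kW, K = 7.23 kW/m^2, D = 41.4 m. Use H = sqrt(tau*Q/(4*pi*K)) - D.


tau*Q/(4*pi*K) = 0.35 * 1346233 / (4 * pi * 7.23) = 5186.09
sqrt(5186.09) = 72.0145
H = 72.0145 - 41.4 = 30.61

30.61 m


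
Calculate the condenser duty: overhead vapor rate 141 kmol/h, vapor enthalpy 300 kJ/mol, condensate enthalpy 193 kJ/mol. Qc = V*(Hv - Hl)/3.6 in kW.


Qc = 141 * (300 - 193) / 3.6 = 141 * 107 / 3.6 = 4191

4191 kW


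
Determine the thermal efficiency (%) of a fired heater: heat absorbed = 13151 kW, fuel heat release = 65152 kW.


Furnace efficiency = Q_absorbed / Q_fuel * 100
= 13151 / 65152 * 100 = 20.19

20.19 %


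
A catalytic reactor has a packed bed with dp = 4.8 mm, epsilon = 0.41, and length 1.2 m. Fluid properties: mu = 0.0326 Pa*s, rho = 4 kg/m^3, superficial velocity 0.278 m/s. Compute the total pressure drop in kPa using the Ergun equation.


dp = 4.8 mm = 0.0048 m
Viscous term = 150*0.0326*0.278*(1-0.41)^2 / (0.0048^2*0.41^3) = 298005
Inertial term = 1.75*4*0.278^2*(1-0.41) / (0.0048*0.41^3) = 964.821
dP/L = 298005 + 964.821 = 298970 Pa/m
dP = 298970 * 1.2 / 1000 = 358.8 kPa

358.8 kPa


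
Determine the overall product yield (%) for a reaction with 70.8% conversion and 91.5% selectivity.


Overall yield = conversion (%) * selectivity (%) / 100
Conversion = 70.8%, Selectivity = 91.5%
Y = 70.8 * 91.5 / 100
= 64.782 %

64.782 %


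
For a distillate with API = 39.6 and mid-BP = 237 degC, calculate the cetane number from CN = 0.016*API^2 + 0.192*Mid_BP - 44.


CN = 0.016 * 39.6^2 + 0.192 * 237 - 44
CN = 25.09056 + 45.504 - 44 = 26.59456

26.59456


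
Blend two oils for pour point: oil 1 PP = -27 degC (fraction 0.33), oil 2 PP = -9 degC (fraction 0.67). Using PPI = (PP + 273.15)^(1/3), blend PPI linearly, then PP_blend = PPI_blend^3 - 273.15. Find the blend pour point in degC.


PPI_1 = (-27 + 273.15)^(1/3) = 6.2671
PPI_2 = (-9 + 273.15)^(1/3) = 6.416283
PPI_blend = 0.33 * 6.2671 + 0.67 * 6.416283 = 6.367053
PP_blend = 6.367053^3 - 273.15 = 258.1163 - 273.15 = -15.03

-15.03 degC


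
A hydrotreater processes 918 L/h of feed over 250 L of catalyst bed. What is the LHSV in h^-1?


LHSV = volumetric feed rate / catalyst volume
= 918 L/h / 250 L
= 3.672 h^-1

3.672 h^-1


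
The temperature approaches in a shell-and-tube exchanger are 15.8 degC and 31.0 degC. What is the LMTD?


LMTD = (dT1 - dT2) / ln(dT1/dT2)
= (15.8 - 31.0) / ln(15.8 / 31.0) = -15.2 / -0.673977 = 22.55

22.55 degC


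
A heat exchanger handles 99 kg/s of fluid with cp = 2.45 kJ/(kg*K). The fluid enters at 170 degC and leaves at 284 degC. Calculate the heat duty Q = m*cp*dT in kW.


Q = m_dot * cp * delta_T
delta_T = 284 - 170 = 114 K
Q = 99 * 2.45 * 114
= 242.55 * 114
= 27650.7 kW

27650.7 kW


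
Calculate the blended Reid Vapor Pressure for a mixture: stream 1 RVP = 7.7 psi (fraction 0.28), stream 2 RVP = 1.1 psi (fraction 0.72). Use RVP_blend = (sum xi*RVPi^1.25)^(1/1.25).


Chevron index: RVP_blend = (sum xi*RVPi^1.25)^(1/1.25)
RVP^1.25 terms: 0.28 * 7.7^1.25 + 0.72 * 1.1^1.25 = 4.40256
RVP_blend = 4.40256^(1/1.25) = 3.273

3.273 psi


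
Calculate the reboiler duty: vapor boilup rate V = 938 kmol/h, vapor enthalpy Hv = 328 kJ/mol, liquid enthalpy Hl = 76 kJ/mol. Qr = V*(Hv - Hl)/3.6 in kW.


Qr = 938 * (328 - 76) / 3.6 = 938 * 252 / 3.6 = 65660

65660 kW


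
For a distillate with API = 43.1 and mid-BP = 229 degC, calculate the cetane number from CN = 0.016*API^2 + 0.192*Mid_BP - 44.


CN = 0.016 * 43.1^2 + 0.192 * 229 - 44
CN = 29.72176 + 43.968 - 44 = 29.68976

29.68976


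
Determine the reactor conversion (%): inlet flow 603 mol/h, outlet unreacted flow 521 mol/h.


X = (F_in - F_out) / F_in * 100
Moles reacted = 603 - 521 = 82
X = 82 / 603 * 100
= 0.1360 * 100
= 13.60 %

13.60 %


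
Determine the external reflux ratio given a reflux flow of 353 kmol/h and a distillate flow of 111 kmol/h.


Reflux ratio definition: R = L / D (liquid returned / distillate withdrawn)
L = 353 kmol/h, D = 111 kmol/h
R = 353 / 111 = 3.180

3.180


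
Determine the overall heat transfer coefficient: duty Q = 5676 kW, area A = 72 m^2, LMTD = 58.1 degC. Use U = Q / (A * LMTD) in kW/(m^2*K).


From Q = U*A*LMTD, U = Q / (A * LMTD)
U = 5676 / (72 * 58.1) = 5676 / 4183.2 = 1.357

1.357 kW/(m^2*K)


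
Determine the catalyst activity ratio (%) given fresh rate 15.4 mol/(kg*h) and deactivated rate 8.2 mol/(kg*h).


Activity (%) = (rate_used / rate_fresh) * 100
rate_used = 8.2, rate_fresh = 15.4
= (8.2 / 15.4) * 100
= 0.5325 * 100 = 53.25

53.25 %


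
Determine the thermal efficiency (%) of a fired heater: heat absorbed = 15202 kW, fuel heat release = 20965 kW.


Furnace efficiency = Q_absorbed / Q_fuel * 100
= 15202 / 20965 * 100 = 72.51

72.51 %


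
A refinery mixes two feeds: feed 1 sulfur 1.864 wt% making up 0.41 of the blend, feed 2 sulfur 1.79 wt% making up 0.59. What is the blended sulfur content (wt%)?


Linear sulfur blending: S_blend = x1*S1 + x2*S2
Contribution 1: 0.41 * 1.864 = 0.76424 wt%
Contribution 2: 0.59 * 1.79 = 1.0561 wt%
S_blend = 0.76424 + 1.0561 = 1.82034

1.82034 wt%


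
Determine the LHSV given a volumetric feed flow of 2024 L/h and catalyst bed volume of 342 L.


LHSV = volumetric feed rate / catalyst volume
= 2024 L/h / 342 L
= 5.918 h^-1

5.918 h^-1


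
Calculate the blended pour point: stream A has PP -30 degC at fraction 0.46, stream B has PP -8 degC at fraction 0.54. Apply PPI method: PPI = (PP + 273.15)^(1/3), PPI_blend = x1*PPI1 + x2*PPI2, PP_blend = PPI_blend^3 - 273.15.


PPI_1 = (-30 + 273.15)^(1/3) = 6.241535
PPI_2 = (-8 + 273.15)^(1/3) = 6.42437
PPI_blend = 0.46 * 6.241535 + 0.54 * 6.42437 = 6.340266
PP_blend = 6.340266^3 - 273.15 = 254.8722 - 273.15 = -18.28

-18.28 degC


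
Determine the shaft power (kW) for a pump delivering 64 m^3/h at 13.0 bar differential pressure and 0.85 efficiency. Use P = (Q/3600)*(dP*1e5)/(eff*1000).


Q = 64 / 3600 = 0.0177778 m^3/s
P = 0.0177778 * (13.0 * 1e5) / 0.85 / 1000 = 27.19

27.19 kW


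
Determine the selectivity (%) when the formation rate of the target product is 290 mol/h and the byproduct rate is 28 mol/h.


Selectivity = desired / (desired + undesired) * 100
Total products = 290 + 28 = 318 mol/h
S = 290 / 318 * 100
= 0.9119 * 100
= 91.19 %

91.19 %


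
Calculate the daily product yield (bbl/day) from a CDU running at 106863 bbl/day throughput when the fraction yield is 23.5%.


Crude throughput = 106863 bbl/day
Fraction yield = 23.5%
yield = throughput * fraction / 100
yield = 106863 * 23.5 / 100 = 25112.805

25112.805 bbl/day


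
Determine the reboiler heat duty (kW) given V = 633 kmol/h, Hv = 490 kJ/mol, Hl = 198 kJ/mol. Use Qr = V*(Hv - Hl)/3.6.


Qr = 633 * (490 - 198) / 3.6 = 633 * 292 / 3.6 = 51340

51340 kW


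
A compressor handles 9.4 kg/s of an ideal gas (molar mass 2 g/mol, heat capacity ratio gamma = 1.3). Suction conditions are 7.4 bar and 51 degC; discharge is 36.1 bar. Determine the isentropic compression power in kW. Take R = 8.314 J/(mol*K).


Isentropic work: W = m*(gamma/(gamma-1))*(R*T1/MW)*((P2/P1)^((gamma-1)/gamma) - 1)
T1 = 51 + 273.15 = 324.15 K
Pressure ratio = 36.1 / 7.4 = 4.87838
Exponent = (1.3 - 1)/1.3 = 0.230769
(P2/P1)^exp - 1 = 4.87838^0.230769 - 1 = 0.44156
W = 9.4 * 1.3 / 0.3 * 8.314 * 324.15 / 2 * 0.44156 = 24240

24240 kW


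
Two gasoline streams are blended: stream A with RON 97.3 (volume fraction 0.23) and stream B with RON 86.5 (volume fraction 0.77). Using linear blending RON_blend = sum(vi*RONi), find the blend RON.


Linear blending: RON_blend = sum(vi * RONi)
Contribution 1: 0.23 * 97.3 = 22.379
Contribution 2: 0.77 * 86.5 = 66.605
RON_blend = 22.379 + 66.605 = 88.984

88.984


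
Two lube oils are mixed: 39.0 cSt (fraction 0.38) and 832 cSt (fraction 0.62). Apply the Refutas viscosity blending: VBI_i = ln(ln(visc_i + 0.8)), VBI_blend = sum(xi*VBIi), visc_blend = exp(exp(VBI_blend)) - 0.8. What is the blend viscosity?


Refutas method: VBN_i = 14.534*ln(ln(visc_i + 0.8)) + 10.975, blended linearly by mass fraction; since VBN is linear in VBI_i = ln(ln(visc_i + 0.8)) and the fractions sum to 1, blend VBI directly: visc = exp(exp(VBI_blend)) - 0.8
VBI_1 = ln(ln(39.0 + 0.8)) = 1.30396
VBI_2 = ln(ln(832 + 0.8)) = 1.9058
VBI_blend = 0.38 * 1.30396 + 0.62 * 1.9058 = 1.6771
visc_blend = exp(exp(1.6771)) - 0.8 = 209.8

209.8 cSt


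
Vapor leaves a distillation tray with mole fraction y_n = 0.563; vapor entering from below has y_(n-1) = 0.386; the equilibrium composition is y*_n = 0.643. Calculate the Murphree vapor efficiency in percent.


Murphree vapor efficiency: EMV = (y_n - y_(n-1)) / (y*_n - y_(n-1)) * 100
EMV = (0.563 - 0.386) / (0.643 - 0.386) * 100 = 0.177 / 0.257 * 100 = 68.87

68.87 %


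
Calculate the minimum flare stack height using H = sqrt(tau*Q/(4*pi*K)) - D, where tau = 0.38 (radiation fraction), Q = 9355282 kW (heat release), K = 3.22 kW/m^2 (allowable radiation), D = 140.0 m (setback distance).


tau*Q/(4*pi*K) = 0.38 * 9355282 / (4 * pi * 3.22) = 87856.7
sqrt(87856.7) = 296.406
H = 296.406 - 140.0 = 156.4

156.4 m


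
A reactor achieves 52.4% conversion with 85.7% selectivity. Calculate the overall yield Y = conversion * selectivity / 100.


Overall yield = conversion (%) * selectivity (%) / 100
Conversion = 52.4%, Selectivity = 85.7%
Y = 52.4 * 85.7 / 100
= 44.9068 %

44.9068 %


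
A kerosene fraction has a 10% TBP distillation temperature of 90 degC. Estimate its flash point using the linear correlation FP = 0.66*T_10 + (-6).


FP = 0.66 * 90 + (-6) = 53.4

53.4 degC


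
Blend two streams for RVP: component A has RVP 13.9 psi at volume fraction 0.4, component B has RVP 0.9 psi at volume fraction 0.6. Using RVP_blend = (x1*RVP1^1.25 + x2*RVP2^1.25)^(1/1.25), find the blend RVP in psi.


Chevron index: RVP_blend = (sum xi*RVPi^1.25)^(1/1.25)
RVP^1.25 terms: 0.4 * 13.9^1.25 + 0.6 * 0.9^1.25 = 11.2616
RVP_blend = 11.2616^(1/1.25) = 6.939

6.939 psi


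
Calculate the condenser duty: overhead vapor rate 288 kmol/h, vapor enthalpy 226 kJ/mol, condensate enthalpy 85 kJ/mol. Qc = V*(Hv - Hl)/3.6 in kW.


Qc = 288 * (226 - 85) / 3.6 = 288 * 141 / 3.6 = 11280

11280 kW


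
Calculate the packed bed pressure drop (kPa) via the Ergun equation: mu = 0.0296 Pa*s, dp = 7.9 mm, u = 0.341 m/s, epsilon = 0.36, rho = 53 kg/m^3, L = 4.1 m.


dp = 7.9 mm = 0.0079 m
Viscous term = 150*0.0296*0.341*(1-0.36)^2 / (0.0079^2*0.36^3) = 212978
Inertial term = 1.75*53*0.341^2*(1-0.36) / (0.0079*0.36^3) = 18727
dP/L = 212978 + 18727 = 231705 Pa/m
dP = 231705 * 4.1 / 1000 = 950.0 kPa

950.0 kPa


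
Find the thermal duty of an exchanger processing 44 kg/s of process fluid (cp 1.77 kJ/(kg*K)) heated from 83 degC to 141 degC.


Q = m_dot * cp * delta_T
delta_T = 141 - 83 = 58 K
Q = 44 * 1.77 * 58
= 77.88 * 58
= 4517.04 kW

4517.04 kW


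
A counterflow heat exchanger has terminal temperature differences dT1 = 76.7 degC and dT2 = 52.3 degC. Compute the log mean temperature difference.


LMTD = (dT1 - dT2) / ln(dT1/dT2)
= (76.7 - 52.3) / ln(76.7 / 52.3) = 24.4 / 0.382905 = 63.72

63.72 degC


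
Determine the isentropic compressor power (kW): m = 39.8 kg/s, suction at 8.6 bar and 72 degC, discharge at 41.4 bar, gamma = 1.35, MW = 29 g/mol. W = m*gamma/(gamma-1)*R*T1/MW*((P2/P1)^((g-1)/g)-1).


Isentropic work: W = m*(gamma/(gamma-1))*(R*T1/MW)*((P2/P1)^((gamma-1)/gamma) - 1)
T1 = 72 + 273.15 = 345.15 K
Pressure ratio = 41.4 / 8.6 = 4.81395
Exponent = (1.35 - 1)/1.35 = 0.259259
(P2/P1)^exp - 1 = 4.81395^0.259259 - 1 = 0.50295
W = 39.8 * 1.35 / 0.35 * 8.314 * 345.15 / 29 * 0.50295 = 7640

7640 kW


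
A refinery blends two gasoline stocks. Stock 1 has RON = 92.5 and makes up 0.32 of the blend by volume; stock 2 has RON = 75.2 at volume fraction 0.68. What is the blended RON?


Linear blending: RON_blend = sum(vi * RONi)
Contribution 1: 0.32 * 92.5 = 29.6
Contribution 2: 0.68 * 75.2 = 51.136
RON_blend = 29.6 + 51.136 = 80.736

80.736


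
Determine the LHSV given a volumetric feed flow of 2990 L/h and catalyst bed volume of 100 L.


LHSV = volumetric feed rate / catalyst volume
= 2990 L/h / 100 L
= 29.90 h^-1

29.90 h^-1


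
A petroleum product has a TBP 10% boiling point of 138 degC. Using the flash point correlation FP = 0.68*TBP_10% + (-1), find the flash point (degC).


FP = 0.68 * 138 + (-1) = 92.84

92.84 degC


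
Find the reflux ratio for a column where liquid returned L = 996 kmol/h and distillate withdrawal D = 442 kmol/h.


Reflux ratio definition: R = L / D (liquid returned / distillate withdrawn)
L = 996 kmol/h, D = 442 kmol/h
R = 996 / 442 = 2.253

2.253


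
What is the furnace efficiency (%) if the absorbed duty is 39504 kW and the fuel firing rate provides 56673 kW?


Furnace efficiency = Q_absorbed / Q_fuel * 100
= 39504 / 56673 * 100 = 69.71

69.71 %


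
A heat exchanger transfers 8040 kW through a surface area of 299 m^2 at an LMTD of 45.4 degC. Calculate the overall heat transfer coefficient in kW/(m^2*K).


From Q = U*A*LMTD, U = Q / (A * LMTD)
U = 8040 / (299 * 45.4) = 8040 / 13574.6 = 0.5923

0.5923 kW/(m^2*K)


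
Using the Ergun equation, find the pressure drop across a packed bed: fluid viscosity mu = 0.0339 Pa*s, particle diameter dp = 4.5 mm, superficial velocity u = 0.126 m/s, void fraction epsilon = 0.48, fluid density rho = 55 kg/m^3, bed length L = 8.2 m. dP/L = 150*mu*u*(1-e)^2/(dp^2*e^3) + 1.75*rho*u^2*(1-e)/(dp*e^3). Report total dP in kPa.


dp = 4.5 mm = 0.0045 m
Viscous term = 150*0.0339*0.126*(1-0.48)^2 / (0.0045^2*0.48^3) = 77360.5
Inertial term = 1.75*55*0.126^2*(1-0.48) / (0.0045*0.48^3) = 1596.65
dP/L = 77360.5 + 1596.65 = 78957.1 Pa/m
dP = 78957.1 * 8.2 / 1000 = 647.4 kPa

647.4 kPa


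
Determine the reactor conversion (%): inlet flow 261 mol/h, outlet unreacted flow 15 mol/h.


X = (F_in - F_out) / F_in * 100
Moles reacted = 261 - 15 = 246
X = 246 / 261 * 100
= 0.9425 * 100
= 94.25 %

94.25 %


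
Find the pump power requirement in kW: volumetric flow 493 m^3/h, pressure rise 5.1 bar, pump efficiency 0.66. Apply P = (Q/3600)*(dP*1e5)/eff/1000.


Q = 493 / 3600 = 0.136944 m^3/s
P = 0.136944 * (5.1 * 1e5) / 0.66 / 1000 = 105.8

105.8 kW


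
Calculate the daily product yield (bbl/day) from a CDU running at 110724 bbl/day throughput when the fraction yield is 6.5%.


Crude throughput = 110724 bbl/day
Fraction yield = 6.5%
yield = throughput * fraction / 100
yield = 110724 * 6.5 / 100 = 7197.06

7197.06 bbl/day


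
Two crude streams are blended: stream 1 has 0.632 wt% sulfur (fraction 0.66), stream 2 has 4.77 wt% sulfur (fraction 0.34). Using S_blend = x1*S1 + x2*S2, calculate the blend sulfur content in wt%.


Linear sulfur blending: S_blend = x1*S1 + x2*S2
Contribution 1: 0.66 * 0.632 = 0.41712 wt%
Contribution 2: 0.34 * 4.77 = 1.6218 wt%
S_blend = 0.41712 + 1.6218 = 2.03892

2.03892 wt%


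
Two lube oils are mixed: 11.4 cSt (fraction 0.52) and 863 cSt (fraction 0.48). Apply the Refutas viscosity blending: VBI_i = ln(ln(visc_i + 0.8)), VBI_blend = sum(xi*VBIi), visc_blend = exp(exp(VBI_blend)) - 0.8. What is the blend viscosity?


Refutas method: VBN_i = 14.534*ln(ln(visc_i + 0.8)) + 10.975, blended linearly by mass fraction; since VBN is linear in VBI_i = ln(ln(visc_i + 0.8)) and the fractions sum to 1, blend VBI directly: visc = exp(exp(VBI_blend)) - 0.8
VBI_1 = ln(ln(11.4 + 0.8)) = 0.916865
VBI_2 = ln(ln(863 + 0.8)) = 1.91122
VBI_blend = 0.52 * 0.916865 + 0.48 * 1.91122 = 1.39416
visc_blend = exp(exp(1.39416)) - 0.8 = 55.55

55.55 cSt


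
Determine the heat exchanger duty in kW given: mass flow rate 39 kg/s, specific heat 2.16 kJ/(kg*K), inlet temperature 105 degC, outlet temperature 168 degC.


Q = m_dot * cp * delta_T
delta_T = 168 - 105 = 63 K
Q = 39 * 2.16 * 63
= 84.24 * 63
= 5307.12 kW

5307.12 kW


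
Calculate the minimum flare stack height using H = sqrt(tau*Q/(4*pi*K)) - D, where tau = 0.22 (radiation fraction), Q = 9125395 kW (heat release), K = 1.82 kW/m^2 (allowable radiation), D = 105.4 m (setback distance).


tau*Q/(4*pi*K) = 0.22 * 9125395 / (4 * pi * 1.82) = 87779.5
sqrt(87779.5) = 296.276
H = 296.276 - 105.4 = 190.9

190.9 m


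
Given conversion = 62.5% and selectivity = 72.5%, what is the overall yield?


Overall yield = conversion (%) * selectivity (%) / 100
Conversion = 62.5%, Selectivity = 72.5%
Y = 62.5 * 72.5 / 100
= 45.3125 %

45.3125 %


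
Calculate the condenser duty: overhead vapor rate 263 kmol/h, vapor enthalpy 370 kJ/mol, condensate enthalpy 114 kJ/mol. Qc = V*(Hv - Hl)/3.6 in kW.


Qc = 263 * (370 - 114) / 3.6 = 263 * 256 / 3.6 = 18700

18700 kW
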